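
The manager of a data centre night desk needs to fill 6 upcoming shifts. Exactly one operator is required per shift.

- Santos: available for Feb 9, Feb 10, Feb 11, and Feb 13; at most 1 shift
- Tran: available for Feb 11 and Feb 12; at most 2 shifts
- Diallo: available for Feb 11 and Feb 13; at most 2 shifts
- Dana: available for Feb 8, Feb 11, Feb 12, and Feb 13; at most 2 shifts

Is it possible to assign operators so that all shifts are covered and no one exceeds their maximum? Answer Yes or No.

Total capacity is 7 and 6 slots are needed, so capacity alone doesn't rule it out.
Shifts {Feb 9, Feb 10} need 2 worker-slots in total, but the operators available for any of those shifts (Santos) can supply at most 1 among them. So no valid schedule exists.

No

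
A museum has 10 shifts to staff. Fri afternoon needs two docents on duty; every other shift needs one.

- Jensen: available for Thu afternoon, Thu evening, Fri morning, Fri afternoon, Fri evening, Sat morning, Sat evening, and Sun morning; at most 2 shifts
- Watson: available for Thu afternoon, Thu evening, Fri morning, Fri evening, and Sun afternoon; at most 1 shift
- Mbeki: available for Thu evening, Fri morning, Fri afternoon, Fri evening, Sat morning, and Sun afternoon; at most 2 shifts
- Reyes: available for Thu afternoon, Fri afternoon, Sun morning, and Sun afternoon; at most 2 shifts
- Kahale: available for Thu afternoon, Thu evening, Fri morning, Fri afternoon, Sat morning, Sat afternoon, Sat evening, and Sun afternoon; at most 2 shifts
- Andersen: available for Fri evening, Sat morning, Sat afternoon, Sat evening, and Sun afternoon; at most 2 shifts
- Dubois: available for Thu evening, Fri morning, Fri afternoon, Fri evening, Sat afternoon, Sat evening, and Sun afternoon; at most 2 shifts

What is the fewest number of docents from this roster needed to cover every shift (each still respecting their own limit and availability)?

11 slots to fill and no one can take more than 2, so at least ⌈11/2⌉ = 6 docents are needed.
Jensen, Watson, Mbeki, Reyes, Kahale, and Andersen alone can cover everything: Thu afternoon→Watson, Thu evening→Mbeki, Fri morning→Mbeki, Fri afternoon→Reyes+Kahale, Fri evening→Andersen, Sat morning→Andersen, Sat afternoon→Kahale, Sat evening→Jensen, Sun morning→Jensen, Sun afternoon→Reyes.

6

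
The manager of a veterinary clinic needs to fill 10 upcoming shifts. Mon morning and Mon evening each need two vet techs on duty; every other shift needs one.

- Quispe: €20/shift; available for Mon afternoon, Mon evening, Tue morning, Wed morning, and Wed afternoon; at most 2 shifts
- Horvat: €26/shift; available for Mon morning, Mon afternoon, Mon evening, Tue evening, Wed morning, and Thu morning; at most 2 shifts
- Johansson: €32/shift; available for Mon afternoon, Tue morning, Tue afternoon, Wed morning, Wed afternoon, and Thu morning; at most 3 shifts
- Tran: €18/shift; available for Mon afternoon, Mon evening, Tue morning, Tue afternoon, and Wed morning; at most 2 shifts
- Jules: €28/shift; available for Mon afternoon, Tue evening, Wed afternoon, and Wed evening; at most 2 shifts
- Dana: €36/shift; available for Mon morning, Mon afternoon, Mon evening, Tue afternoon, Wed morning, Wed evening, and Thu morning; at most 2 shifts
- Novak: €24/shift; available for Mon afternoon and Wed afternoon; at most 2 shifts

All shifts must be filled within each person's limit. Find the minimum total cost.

€300

Mon morning can only be covered by Horvat and Dana, so that assignment is forced.
Picking the cheapest available vet tech for each shift independently would cost €272, but that ignores the shift limits.
An optimal schedule: Mon morning→Horvat+Dana, Mon afternoon→Novak, Mon evening→Quispe+Horvat, Tue morning→Tran, Tue afternoon→Tran, Tue evening→Jules, Wed morning→Quispe, Wed afternoon→Novak, Wed evening→Jules, Thu morning→Johansson.
Total: 26 + 36 + 24 + 20 + 26 + 18 + 18 + 28 + 20 + 24 + 28 + 32 = €300.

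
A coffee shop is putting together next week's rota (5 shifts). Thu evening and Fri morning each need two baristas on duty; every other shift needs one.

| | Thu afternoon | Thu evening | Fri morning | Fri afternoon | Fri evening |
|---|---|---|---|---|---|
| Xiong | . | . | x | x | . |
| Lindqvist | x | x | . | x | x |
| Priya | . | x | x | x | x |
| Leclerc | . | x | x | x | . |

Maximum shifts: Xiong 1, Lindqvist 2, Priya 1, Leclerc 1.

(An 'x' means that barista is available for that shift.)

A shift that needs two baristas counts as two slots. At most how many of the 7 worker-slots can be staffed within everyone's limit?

Total capacity across all baristas is 1+2+1+1 = 5, and 7 slots are needed, so at most 5 can be filled.
An assignment achieving 5: Thu afternoon→Lindqvist, Thu evening→Priya+Leclerc, Fri morning→Xiong, Fri evening→Lindqvist.
Loads: Xiong 1/1, Lindqvist 2/2, Priya 1/1, Leclerc 1/1.

5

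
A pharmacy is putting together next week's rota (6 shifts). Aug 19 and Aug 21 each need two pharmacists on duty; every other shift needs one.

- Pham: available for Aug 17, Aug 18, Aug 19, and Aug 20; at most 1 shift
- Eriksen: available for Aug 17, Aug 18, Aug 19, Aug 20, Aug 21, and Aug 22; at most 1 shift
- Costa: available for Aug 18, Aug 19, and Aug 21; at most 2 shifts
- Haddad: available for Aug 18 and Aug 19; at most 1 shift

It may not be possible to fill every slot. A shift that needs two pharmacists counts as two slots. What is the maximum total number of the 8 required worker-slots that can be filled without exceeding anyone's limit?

Total capacity across all pharmacists is 1+1+2+1 = 5, and 8 slots are needed, so at most 5 can be filled.
An assignment achieving 5: Aug 17→Pham, Aug 18→Costa, Aug 19→Haddad, Aug 21→Costa, Aug 22→Eriksen.
Loads: Pham 1/1, Eriksen 1/1, Costa 2/2, Haddad 1/1.

5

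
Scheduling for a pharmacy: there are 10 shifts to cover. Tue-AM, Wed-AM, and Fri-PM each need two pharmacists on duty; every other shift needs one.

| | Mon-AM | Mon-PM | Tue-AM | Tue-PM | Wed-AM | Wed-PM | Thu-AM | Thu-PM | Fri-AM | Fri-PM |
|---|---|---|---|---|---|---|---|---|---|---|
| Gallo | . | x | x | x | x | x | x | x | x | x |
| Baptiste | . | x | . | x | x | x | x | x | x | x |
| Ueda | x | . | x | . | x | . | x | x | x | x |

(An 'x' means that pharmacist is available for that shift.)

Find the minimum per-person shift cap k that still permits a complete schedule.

With 3 pharmacists and 13 worker-slots to fill, someone must work at least ⌈13/3⌉ = 5 shifts, so k ≥ 5.
k = 5 works: Mon-AM→Ueda, Mon-PM→Gallo, Tue-AM→Gallo+Ueda, Tue-PM→Gallo, Wed-AM→Gallo+Baptiste, Wed-PM→Gallo, Thu-AM→Baptiste, Thu-PM→Baptiste, Fri-AM→Baptiste, Fri-PM→Baptiste+Ueda.
Loads: Gallo 5, Baptiste 5, Ueda 3 — all ≤ 5.

5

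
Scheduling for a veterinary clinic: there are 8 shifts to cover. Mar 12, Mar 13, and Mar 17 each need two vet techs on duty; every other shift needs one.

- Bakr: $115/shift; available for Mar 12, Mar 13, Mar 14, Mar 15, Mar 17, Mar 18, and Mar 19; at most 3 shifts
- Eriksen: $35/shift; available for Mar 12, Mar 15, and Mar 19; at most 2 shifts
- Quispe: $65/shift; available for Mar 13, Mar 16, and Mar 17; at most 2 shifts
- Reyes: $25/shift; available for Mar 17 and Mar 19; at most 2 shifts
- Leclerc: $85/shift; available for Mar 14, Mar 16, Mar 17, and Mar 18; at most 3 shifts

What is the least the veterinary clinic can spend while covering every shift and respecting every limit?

$735

Mar 12 can only be covered by Bakr and Eriksen, so that assignment is forced.
Mar 13 can only be covered by Bakr and Quispe, so that assignment is forced.
Picking the cheapest available vet tech for each shift independently would cost $715, but that ignores the shift limits.
An optimal schedule: Mar 12→Eriksen+Bakr, Mar 13→Quispe+Bakr, Mar 14→Leclerc, Mar 15→Eriksen, Mar 16→Quispe, Mar 17→Reyes+Leclerc, Mar 18→Leclerc, Mar 19→Reyes.
Total: 35 + 115 + 65 + 115 + 85 + 35 + 65 + 25 + 85 + 85 + 25 = $735.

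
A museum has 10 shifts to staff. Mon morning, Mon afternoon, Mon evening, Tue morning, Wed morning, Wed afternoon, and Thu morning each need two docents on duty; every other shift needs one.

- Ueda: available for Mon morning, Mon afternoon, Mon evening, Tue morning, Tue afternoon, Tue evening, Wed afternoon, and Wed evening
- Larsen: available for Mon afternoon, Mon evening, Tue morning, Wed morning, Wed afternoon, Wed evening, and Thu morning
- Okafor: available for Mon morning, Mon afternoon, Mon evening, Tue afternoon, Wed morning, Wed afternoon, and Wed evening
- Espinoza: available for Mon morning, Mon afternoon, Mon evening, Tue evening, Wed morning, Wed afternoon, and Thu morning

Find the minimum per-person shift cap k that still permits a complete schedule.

5

With 4 docents and 17 worker-slots to fill, someone must work at least ⌈17/4⌉ = 5 shifts, so k ≥ 5.
k = 5 works: Mon morning→Ueda+Okafor, Mon afternoon→Larsen+Okafor, Mon evening→Larsen+Okafor, Tue morning→Ueda+Larsen, Tue afternoon→Ueda, Tue evening→Ueda, Wed morning→Larsen+Okafor, Wed afternoon→Okafor+Espinoza, Wed evening→Ueda, Thu morning→Larsen+Espinoza.
Loads: Ueda 5, Larsen 5, Okafor 5, Espinoza 2 — all ≤ 5.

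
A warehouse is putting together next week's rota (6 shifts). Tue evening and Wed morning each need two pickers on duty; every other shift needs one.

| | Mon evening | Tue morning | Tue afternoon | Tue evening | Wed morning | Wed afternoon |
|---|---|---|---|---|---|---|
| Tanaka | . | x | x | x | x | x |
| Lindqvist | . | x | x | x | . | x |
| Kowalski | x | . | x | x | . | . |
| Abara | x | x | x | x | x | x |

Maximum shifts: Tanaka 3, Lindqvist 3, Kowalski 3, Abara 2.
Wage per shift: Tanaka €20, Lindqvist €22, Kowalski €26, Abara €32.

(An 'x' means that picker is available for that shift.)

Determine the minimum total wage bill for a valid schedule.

€184

Wed morning can only be covered by Tanaka and Abara, so that assignment is forced.
Picking the cheapest available picker for each shift independently would cost €180, but that ignores the shift limits.
An optimal schedule: Mon evening→Kowalski, Tue morning→Tanaka, Tue afternoon→Lindqvist, Tue evening→Tanaka+Lindqvist, Wed morning→Tanaka+Abara, Wed afternoon→Lindqvist.
Total: 26 + 20 + 22 + 20 + 22 + 20 + 32 + 22 = €184.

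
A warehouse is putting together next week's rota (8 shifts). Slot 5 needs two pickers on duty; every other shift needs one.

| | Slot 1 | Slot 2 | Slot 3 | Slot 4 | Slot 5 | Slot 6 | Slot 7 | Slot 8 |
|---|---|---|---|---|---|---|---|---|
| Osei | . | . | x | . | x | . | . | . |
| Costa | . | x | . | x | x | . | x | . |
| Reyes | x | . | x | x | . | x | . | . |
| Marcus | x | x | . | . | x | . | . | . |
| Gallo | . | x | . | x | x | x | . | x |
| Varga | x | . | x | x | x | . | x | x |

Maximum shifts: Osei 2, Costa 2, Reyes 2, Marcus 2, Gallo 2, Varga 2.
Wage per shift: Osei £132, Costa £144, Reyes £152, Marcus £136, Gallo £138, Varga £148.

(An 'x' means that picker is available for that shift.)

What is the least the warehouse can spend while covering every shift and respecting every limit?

£1248

Picking the cheapest available picker for each shift independently would cost £1230, but that ignores the shift limits.
An optimal schedule: Slot 1→Marcus, Slot 2→Marcus, Slot 3→Osei, Slot 4→Costa, Slot 5→Osei+Varga, Slot 6→Gallo, Slot 7→Costa, Slot 8→Gallo.
Total: 136 + 136 + 132 + 144 + 132 + 148 + 138 + 144 + 138 = £1248.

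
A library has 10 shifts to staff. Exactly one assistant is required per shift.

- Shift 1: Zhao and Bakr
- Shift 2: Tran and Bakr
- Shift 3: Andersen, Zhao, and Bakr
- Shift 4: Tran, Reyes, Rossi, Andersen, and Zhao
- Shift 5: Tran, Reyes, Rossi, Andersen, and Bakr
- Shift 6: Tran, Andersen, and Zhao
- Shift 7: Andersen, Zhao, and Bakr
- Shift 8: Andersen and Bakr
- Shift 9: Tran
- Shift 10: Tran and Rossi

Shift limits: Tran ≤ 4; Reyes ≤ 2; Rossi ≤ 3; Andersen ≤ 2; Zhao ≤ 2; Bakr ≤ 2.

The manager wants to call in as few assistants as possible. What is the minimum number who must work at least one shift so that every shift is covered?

10 slots to fill and no one can take more than 4, so at least ⌈10/4⌉ = 3 assistants are needed.
Any 3 assistants together have capacity at most 4+3+2 = 9 < 10 slots, so 3 can never suffice.
Tran, Reyes, Andersen, and Zhao alone can cover everything: Shift 1→Zhao, Shift 2→Tran, Shift 3→Andersen, Shift 4→Reyes, Shift 5→Reyes, Shift 6→Tran, Shift 7→Zhao, Shift 8→Andersen, Shift 9→Tran, Shift 10→Tran.

4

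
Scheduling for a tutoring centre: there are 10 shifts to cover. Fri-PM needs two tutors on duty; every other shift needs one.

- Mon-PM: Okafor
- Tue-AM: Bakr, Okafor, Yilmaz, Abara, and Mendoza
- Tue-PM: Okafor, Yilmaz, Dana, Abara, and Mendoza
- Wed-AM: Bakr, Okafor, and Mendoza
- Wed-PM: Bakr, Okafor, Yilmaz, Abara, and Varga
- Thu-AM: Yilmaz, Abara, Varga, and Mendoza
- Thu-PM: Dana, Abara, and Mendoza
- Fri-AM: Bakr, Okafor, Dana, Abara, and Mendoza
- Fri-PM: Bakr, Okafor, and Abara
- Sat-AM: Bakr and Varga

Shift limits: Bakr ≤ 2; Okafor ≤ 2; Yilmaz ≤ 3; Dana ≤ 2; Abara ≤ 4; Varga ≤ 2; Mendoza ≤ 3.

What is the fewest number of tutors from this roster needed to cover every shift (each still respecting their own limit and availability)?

4

11 slots to fill and no one can take more than 4, so at least ⌈11/4⌉ = 3 tutors are needed.
Any 3 tutors together have capacity at most 4+3+3 = 10 < 11 slots, so 3 can never suffice.
Bakr, Okafor, Yilmaz, and Abara alone can cover everything: Mon-PM→Okafor, Tue-AM→Yilmaz, Tue-PM→Yilmaz, Wed-AM→Bakr, Wed-PM→Abara, Thu-AM→Yilmaz, Thu-PM→Abara, Fri-AM→Abara, Fri-PM→Okafor+Abara, Sat-AM→Bakr.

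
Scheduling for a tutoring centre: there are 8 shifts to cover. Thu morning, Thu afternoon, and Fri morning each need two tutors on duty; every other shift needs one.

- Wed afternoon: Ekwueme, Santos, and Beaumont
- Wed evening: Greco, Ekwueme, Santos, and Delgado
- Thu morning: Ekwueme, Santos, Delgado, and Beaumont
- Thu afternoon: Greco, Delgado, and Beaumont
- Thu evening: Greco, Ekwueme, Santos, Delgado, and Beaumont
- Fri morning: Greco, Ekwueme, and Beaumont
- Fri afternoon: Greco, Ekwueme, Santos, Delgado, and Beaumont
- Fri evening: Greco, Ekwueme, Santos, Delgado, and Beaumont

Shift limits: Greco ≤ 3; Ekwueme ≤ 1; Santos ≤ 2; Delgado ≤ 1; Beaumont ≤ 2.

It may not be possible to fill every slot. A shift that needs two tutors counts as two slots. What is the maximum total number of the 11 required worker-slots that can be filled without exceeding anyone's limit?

9

Total capacity across all tutors is 3+1+2+1+2 = 9, and 11 slots are needed, so at most 9 can be filled.
An assignment achieving 9: Wed afternoon→Ekwueme, Wed evening→Greco, Thu morning→Santos+Beaumont, Thu afternoon→Greco+Delgado, Thu evening→Santos, Fri morning→Greco+Beaumont.
Loads: Greco 3/3, Ekwueme 1/1, Santos 2/2, Delgado 1/1, Beaumont 2/2.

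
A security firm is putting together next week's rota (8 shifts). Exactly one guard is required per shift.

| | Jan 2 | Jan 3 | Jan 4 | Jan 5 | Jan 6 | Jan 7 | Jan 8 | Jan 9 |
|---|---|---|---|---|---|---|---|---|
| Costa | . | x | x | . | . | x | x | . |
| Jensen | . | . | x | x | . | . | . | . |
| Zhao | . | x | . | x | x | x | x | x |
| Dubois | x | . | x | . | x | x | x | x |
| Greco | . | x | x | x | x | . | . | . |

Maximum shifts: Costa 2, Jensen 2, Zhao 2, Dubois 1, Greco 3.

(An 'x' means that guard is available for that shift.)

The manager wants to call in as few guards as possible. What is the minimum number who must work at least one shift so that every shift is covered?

4

8 slots to fill and no one can take more than 3, so at least ⌈8/3⌉ = 3 guards are needed.
Any 3 guards together have capacity at most 3+2+2 = 7 < 8 slots, so 3 can never suffice.
Costa, Zhao, Dubois, and Greco alone can cover everything: Jan 2→Dubois, Jan 3→Greco, Jan 4→Greco, Jan 5→Zhao, Jan 6→Greco, Jan 7→Costa, Jan 8→Costa, Jan 9→Zhao.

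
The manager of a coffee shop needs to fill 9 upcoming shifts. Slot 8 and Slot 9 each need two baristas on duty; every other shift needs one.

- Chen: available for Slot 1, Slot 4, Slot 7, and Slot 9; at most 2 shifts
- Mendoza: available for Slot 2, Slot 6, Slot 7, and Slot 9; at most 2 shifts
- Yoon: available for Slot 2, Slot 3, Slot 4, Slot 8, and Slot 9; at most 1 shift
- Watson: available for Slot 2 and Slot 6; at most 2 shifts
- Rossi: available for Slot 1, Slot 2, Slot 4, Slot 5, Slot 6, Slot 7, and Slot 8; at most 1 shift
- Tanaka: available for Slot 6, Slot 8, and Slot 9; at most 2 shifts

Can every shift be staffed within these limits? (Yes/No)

Shifts {Slot 3, Slot 5, Slot 8} need 4 worker-slots in total, but the baristas available for any of those shifts (Yoon, Rossi, and Tanaka) can supply at most 3 among them. So no valid schedule exists.

No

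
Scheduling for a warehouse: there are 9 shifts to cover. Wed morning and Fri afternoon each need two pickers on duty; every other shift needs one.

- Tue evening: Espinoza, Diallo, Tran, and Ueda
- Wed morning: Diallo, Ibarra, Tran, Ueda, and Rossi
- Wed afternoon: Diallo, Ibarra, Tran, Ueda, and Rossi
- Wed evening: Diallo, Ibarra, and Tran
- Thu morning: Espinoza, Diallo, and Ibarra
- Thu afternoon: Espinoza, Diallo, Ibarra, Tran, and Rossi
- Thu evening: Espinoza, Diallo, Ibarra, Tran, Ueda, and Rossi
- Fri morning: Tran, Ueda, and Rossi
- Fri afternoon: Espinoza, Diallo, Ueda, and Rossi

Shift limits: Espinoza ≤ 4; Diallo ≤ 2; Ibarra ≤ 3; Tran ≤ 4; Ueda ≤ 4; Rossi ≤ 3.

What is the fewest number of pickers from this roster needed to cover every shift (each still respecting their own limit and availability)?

11 slots to fill and no one can take more than 4, so at least ⌈11/4⌉ = 3 pickers are needed.
Espinoza, Ibarra, and Ueda alone can cover everything: Tue evening→Espinoza, Wed morning→Ibarra+Ueda, Wed afternoon→Ibarra, Wed evening→Ibarra, Thu morning→Espinoza, Thu afternoon→Espinoza, Thu evening→Ueda, Fri morning→Ueda, Fri afternoon→Espinoza+Ueda.

3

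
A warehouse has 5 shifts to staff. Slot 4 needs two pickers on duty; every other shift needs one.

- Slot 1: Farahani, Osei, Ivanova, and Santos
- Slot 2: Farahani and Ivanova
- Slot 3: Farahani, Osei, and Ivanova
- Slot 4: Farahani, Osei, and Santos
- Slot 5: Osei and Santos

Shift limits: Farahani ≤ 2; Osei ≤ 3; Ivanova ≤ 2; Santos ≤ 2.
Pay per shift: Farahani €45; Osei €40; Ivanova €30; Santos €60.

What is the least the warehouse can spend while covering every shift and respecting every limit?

Picking the cheapest available picker for each shift independently would cost €215, but that ignores the shift limits.
An optimal schedule: Slot 1→Osei, Slot 2→Ivanova, Slot 3→Ivanova, Slot 4→Osei+Farahani, Slot 5→Osei.
Total: 40 + 30 + 30 + 40 + 45 + 40 = €225.

€225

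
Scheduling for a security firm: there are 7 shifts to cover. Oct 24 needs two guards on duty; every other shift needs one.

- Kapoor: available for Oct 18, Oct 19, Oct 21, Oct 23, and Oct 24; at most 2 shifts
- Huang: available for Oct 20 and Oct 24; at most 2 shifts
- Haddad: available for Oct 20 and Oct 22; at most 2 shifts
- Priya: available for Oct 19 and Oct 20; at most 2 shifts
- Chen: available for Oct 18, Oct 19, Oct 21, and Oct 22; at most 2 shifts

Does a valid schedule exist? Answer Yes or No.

Yes

Oct 23 can only be covered by Kapoor, so that assignment is forced.
Oct 24 can only be covered by Kapoor and Huang, so that assignment is forced.
One valid schedule: Oct 18→Chen, Oct 19→Priya, Oct 20→Huang, Oct 21→Chen, Oct 22→Haddad, Oct 23→Kapoor, Oct 24→Kapoor+Huang.
Loads: Kapoor 2/2, Huang 2/2, Haddad 1/2, Priya 1/2, Chen 2/2 — all within limits.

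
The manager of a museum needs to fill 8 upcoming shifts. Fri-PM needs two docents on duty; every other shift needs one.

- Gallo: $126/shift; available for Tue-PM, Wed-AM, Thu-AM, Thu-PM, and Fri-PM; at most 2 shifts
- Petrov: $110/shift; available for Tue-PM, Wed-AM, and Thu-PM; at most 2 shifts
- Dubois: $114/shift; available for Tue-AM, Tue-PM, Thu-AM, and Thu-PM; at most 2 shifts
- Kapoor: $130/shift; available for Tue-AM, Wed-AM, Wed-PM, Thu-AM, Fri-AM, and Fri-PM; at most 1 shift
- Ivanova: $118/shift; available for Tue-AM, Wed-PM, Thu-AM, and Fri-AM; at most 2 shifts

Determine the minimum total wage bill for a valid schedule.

$1066

Fri-PM can only be covered by Gallo and Kapoor, so that assignment is forced.
Picking the cheapest available docent for each shift independently would cost $1050, but that ignores the shift limits.
An optimal schedule: Tue-AM→Dubois, Tue-PM→Gallo, Wed-AM→Petrov, Wed-PM→Ivanova, Thu-AM→Dubois, Thu-PM→Petrov, Fri-AM→Ivanova, Fri-PM→Gallo+Kapoor.
Total: 114 + 126 + 110 + 118 + 114 + 110 + 118 + 126 + 130 = $1066.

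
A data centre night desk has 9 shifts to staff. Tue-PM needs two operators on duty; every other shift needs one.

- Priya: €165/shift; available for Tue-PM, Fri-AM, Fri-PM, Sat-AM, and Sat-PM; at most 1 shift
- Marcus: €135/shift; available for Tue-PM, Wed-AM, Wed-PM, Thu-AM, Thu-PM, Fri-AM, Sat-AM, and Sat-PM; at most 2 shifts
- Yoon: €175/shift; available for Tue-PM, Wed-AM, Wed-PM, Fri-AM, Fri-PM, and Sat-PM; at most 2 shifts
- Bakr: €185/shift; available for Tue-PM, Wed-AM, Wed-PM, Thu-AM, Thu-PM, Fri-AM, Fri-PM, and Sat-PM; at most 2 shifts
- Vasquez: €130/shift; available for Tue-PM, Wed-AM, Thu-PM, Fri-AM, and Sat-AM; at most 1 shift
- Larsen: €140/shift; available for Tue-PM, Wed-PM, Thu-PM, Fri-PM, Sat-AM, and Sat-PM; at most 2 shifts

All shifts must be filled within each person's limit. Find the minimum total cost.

Picking the cheapest available operator for each shift independently would cost €1330, but that ignores the shift limits.
An optimal schedule: Tue-PM→Bakr+Larsen, Wed-AM→Marcus, Wed-PM→Yoon, Thu-AM→Marcus, Thu-PM→Bakr, Fri-AM→Yoon, Fri-PM→Priya, Sat-AM→Vasquez, Sat-PM→Larsen.
Total: 185 + 140 + 135 + 175 + 135 + 185 + 175 + 165 + 130 + 140 = €1565.

€1565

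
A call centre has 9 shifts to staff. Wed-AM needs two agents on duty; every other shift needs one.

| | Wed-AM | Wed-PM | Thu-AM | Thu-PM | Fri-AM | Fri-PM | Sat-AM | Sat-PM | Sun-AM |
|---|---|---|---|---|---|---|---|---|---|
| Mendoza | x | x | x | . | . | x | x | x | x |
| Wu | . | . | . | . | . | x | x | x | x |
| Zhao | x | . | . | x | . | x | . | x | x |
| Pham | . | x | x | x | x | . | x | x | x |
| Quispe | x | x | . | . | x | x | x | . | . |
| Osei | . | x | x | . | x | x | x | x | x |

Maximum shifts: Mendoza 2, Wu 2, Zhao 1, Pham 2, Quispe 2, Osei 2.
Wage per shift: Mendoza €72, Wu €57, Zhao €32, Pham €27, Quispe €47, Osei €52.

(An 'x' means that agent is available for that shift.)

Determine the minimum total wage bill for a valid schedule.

Picking the cheapest available agent for each shift independently would cost €300, but that ignores the shift limits.
An optimal schedule: Wed-AM→Zhao+Quispe, Wed-PM→Osei, Thu-AM→Pham, Thu-PM→Pham, Fri-AM→Quispe, Fri-PM→Osei, Sat-AM→Wu, Sat-PM→Wu, Sun-AM→Mendoza.
Total: 32 + 47 + 52 + 27 + 27 + 47 + 52 + 57 + 57 + 72 = €470.

€470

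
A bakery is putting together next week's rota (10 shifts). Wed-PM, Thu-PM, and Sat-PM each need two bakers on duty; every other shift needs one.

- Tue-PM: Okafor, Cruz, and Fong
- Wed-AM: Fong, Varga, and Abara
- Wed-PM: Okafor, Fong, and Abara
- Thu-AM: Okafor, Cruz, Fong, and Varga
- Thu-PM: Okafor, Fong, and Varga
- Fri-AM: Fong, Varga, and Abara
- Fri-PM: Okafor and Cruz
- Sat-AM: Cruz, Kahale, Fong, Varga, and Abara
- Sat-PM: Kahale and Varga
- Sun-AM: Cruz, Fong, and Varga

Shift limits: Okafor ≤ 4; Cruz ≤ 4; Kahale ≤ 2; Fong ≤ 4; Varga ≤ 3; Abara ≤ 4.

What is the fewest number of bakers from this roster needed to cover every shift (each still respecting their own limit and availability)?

4

13 slots to fill and no one can take more than 4, so at least ⌈13/4⌉ = 4 bakers are needed.
Okafor, Kahale, Fong, and Varga alone can cover everything: Tue-PM→Okafor, Wed-AM→Fong, Wed-PM→Okafor+Fong, Thu-AM→Varga, Thu-PM→Okafor+Varga, Fri-AM→Fong, Fri-PM→Okafor, Sat-AM→Kahale, Sat-PM→Kahale+Varga, Sun-AM→Fong.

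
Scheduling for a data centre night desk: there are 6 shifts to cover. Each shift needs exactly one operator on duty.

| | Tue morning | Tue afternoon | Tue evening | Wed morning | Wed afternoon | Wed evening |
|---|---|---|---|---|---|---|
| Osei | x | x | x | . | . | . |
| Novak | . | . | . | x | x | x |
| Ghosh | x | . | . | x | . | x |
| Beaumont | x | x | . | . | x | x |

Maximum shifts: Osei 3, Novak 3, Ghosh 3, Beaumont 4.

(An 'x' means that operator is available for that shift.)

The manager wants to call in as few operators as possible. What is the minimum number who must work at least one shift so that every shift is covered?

2

6 slots to fill and no one can take more than 4, so at least ⌈6/4⌉ = 2 operators are needed.
Osei and Novak alone can cover everything: Tue morning→Osei, Tue afternoon→Osei, Tue evening→Osei, Wed morning→Novak, Wed afternoon→Novak, Wed evening→Novak.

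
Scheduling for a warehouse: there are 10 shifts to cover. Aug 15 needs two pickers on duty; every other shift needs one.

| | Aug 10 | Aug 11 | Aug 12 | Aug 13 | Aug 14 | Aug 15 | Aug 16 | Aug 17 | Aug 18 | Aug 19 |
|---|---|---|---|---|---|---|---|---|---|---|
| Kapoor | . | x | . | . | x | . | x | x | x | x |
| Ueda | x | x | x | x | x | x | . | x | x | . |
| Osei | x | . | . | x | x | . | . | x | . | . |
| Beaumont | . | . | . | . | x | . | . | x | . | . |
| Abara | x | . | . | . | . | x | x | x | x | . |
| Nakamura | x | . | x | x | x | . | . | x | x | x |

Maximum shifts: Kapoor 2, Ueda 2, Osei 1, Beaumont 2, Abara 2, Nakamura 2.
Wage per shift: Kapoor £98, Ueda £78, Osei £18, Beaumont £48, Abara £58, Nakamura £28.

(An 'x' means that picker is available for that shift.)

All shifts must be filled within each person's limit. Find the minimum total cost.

Aug 15 can only be covered by Ueda and Abara, so that assignment is forced.
Picking the cheapest available picker for each shift independently would cost £428, but that ignores the shift limits.
An optimal schedule: Aug 10→Abara, Aug 11→Kapoor, Aug 12→Ueda, Aug 13→Osei, Aug 14→Beaumont, Aug 15→Ueda+Abara, Aug 16→Kapoor, Aug 17→Beaumont, Aug 18→Nakamura, Aug 19→Nakamura.
Total: 58 + 98 + 78 + 18 + 48 + 78 + 58 + 98 + 48 + 28 + 28 = £638.

£638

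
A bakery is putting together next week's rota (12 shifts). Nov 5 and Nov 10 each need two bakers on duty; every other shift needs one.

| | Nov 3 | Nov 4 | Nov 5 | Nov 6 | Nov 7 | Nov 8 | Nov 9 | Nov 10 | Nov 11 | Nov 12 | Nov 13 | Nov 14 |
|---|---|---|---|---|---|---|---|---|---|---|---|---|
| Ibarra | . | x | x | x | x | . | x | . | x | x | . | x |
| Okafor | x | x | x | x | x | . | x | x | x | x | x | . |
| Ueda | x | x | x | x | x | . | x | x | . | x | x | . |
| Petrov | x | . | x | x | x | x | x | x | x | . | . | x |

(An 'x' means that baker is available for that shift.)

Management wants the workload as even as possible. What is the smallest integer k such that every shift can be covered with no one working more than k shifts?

With 4 bakers and 14 worker-slots to fill, someone must work at least ⌈14/4⌉ = 4 shifts, so k ≥ 4.
k = 4 works: Nov 3→Okafor, Nov 4→Ibarra, Nov 5→Ueda+Petrov, Nov 6→Okafor, Nov 7→Ueda, Nov 8→Petrov, Nov 9→Ueda, Nov 10→Okafor+Ueda, Nov 11→Ibarra, Nov 12→Ibarra, Nov 13→Okafor, Nov 14→Ibarra.
Loads: Ibarra 4, Okafor 4, Ueda 4, Petrov 2 — all ≤ 4.

4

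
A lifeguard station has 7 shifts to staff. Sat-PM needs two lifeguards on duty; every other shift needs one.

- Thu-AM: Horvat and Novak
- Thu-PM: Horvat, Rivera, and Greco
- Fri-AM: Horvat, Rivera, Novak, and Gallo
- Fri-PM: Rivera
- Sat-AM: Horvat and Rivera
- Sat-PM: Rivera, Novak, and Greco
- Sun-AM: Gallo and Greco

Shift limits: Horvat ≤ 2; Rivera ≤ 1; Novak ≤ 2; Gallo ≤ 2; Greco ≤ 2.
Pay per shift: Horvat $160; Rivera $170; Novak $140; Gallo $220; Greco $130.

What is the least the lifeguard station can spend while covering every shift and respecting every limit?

Fri-PM can only be covered by Rivera, so that assignment is forced.
Picking the cheapest available lifeguard for each shift independently would cost $1140, but that ignores the shift limits.
An optimal schedule: Thu-AM→Horvat, Thu-PM→Greco, Fri-AM→Novak, Fri-PM→Rivera, Sat-AM→Horvat, Sat-PM→Novak+Greco, Sun-AM→Gallo.
Total: 160 + 130 + 140 + 170 + 160 + 140 + 130 + 220 = $1250.

$1250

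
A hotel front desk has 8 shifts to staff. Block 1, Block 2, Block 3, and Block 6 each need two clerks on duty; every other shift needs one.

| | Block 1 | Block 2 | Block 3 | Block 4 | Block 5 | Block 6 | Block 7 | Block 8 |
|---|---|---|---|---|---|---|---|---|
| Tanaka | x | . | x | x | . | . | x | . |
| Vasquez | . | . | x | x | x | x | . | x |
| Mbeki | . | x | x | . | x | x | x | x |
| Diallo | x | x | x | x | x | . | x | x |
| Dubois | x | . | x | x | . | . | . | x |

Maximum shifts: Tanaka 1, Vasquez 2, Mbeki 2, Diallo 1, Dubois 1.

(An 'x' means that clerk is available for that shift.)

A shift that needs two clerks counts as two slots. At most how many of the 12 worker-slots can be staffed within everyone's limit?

Total capacity across all clerks is 1+2+2+1+1 = 7, and 12 slots are needed, so at most 7 can be filled.
An assignment achieving 7: Block 1→Tanaka+Dubois, Block 2→Mbeki+Diallo, Block 5→Vasquez, Block 6→Vasquez+Mbeki.
Loads: Tanaka 1/1, Vasquez 2/2, Mbeki 2/2, Diallo 1/1, Dubois 1/1.

7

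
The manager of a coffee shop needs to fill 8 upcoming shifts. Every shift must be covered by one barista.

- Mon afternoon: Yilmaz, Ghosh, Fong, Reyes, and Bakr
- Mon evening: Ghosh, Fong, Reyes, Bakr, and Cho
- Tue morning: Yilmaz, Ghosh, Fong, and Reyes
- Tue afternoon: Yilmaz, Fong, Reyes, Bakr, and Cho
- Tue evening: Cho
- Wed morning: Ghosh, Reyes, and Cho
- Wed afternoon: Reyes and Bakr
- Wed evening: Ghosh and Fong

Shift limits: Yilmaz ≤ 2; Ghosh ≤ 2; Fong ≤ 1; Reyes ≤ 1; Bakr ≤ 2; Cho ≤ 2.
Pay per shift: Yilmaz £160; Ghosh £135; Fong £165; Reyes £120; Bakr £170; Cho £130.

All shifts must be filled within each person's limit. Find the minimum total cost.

Tue evening can only be covered by Cho, so that assignment is forced.
Picking the cheapest available barista for each shift independently would cost £985, but that ignores the shift limits.
An optimal schedule: Mon afternoon→Yilmaz, Mon evening→Fong, Tue morning→Ghosh, Tue afternoon→Yilmaz, Tue evening→Cho, Wed morning→Cho, Wed afternoon→Reyes, Wed evening→Ghosh.
Total: 160 + 165 + 135 + 160 + 130 + 130 + 120 + 135 = £1135.

£1135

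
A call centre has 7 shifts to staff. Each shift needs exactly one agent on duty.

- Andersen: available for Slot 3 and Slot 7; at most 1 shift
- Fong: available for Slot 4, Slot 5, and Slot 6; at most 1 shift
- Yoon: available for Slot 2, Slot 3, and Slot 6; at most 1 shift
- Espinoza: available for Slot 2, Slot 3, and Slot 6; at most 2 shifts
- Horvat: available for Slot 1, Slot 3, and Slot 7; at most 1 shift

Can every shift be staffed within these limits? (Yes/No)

No

Shifts {Slot 4, Slot 5} need 2 worker-slots in total, but the agents available for any of those shifts (Fong) can supply at most 1 among them. So no valid schedule exists.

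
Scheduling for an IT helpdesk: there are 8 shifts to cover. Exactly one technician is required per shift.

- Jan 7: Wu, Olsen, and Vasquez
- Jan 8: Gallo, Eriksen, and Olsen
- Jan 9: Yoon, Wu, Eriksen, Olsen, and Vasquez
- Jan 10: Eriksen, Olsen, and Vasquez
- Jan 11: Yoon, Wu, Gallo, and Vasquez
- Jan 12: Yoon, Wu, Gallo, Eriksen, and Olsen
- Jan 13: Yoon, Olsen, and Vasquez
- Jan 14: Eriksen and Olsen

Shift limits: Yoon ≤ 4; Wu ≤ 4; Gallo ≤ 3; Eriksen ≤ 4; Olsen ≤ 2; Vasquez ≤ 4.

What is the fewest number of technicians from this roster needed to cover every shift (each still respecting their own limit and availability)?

2

8 slots to fill and no one can take more than 4, so at least ⌈8/4⌉ = 2 technicians are needed.
Eriksen and Vasquez alone can cover everything: Jan 7→Vasquez, Jan 8→Eriksen, Jan 9→Eriksen, Jan 10→Vasquez, Jan 11→Vasquez, Jan 12→Eriksen, Jan 13→Vasquez, Jan 14→Eriksen.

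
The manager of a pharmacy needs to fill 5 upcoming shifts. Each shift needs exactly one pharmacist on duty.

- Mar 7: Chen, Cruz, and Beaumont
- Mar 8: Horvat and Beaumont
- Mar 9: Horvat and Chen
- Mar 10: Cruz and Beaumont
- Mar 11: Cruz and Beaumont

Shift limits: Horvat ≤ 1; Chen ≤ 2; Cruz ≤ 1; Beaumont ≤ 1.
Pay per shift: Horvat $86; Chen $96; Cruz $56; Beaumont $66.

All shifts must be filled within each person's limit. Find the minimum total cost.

Picking the cheapest available pharmacist for each shift independently would cost $320, but that ignores the shift limits.
An optimal schedule: Mar 7→Chen, Mar 8→Horvat, Mar 9→Chen, Mar 10→Cruz, Mar 11→Beaumont.
Total: 96 + 86 + 96 + 56 + 66 = $400.

$400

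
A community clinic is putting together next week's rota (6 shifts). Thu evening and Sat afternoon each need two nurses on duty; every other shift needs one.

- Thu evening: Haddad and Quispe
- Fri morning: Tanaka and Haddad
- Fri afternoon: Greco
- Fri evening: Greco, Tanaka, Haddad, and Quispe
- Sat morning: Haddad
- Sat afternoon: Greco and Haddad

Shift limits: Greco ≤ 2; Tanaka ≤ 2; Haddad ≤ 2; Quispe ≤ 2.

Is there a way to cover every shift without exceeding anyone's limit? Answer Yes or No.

Total capacity is 8 and 8 slots are needed, so capacity alone doesn't rule it out.
Shifts {Thu evening, Sat morning, Sat afternoon} need 5 worker-slots in total, but the nurses available for any of those shifts (Greco, Haddad, and Quispe) can supply at most 4 among them. So no valid schedule exists.

No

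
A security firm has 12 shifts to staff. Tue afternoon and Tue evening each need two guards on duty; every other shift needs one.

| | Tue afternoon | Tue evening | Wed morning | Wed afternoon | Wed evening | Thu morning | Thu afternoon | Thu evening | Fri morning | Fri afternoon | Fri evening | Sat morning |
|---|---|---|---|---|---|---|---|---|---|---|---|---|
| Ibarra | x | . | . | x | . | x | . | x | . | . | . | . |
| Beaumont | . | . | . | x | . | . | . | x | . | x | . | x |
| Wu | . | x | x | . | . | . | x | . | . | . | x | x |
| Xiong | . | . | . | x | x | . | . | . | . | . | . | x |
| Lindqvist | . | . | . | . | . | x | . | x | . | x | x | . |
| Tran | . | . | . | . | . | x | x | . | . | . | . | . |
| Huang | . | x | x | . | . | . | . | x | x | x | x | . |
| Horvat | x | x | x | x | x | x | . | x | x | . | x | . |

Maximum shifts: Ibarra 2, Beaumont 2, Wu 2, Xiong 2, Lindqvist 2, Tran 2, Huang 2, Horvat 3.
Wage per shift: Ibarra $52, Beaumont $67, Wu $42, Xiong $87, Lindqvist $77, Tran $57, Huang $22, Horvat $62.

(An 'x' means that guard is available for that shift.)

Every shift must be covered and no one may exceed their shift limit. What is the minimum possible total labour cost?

$743

Tue afternoon can only be covered by Ibarra and Horvat, so that assignment is forced.
Picking the cheapest available guard for each shift independently would cost $538, but that ignores the shift limits.
An optimal schedule: Tue afternoon→Ibarra+Horvat, Tue evening→Huang+Wu, Wed morning→Wu, Wed afternoon→Ibarra, Wed evening→Horvat, Thu morning→Tran, Thu afternoon→Tran, Thu evening→Lindqvist, Fri morning→Huang, Fri afternoon→Beaumont, Fri evening→Horvat, Sat morning→Beaumont.
Total: 52 + 62 + 22 + 42 + 42 + 52 + 62 + 57 + 57 + 77 + 22 + 67 + 62 + 67 = $743.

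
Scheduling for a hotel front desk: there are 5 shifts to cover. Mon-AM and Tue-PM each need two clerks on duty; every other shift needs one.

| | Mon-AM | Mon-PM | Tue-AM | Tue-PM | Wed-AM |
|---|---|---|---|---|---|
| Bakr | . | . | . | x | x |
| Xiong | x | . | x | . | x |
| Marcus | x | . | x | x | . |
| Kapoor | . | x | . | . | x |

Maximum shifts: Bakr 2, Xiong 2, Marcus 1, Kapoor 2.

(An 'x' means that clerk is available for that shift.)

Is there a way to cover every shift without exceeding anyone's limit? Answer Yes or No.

No

Total capacity is 7 and 7 slots are needed, so capacity alone doesn't rule it out.
Shifts {Mon-AM, Tue-PM} need 4 worker-slots in total, but the clerks available for any of those shifts (Bakr, Xiong, and Marcus) can supply at most 3 among them. So no valid schedule exists.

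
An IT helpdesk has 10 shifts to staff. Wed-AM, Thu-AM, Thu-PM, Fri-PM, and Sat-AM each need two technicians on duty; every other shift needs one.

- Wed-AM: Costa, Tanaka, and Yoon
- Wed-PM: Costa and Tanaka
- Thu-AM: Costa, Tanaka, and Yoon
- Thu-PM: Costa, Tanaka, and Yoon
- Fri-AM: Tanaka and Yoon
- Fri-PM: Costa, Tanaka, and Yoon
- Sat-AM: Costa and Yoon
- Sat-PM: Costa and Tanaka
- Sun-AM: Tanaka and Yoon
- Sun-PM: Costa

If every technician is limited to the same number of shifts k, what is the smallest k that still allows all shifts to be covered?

With 3 technicians and 15 worker-slots to fill, someone must work at least ⌈15/3⌉ = 5 shifts, so k ≥ 5.
k = 5 works: Wed-AM→Costa+Yoon, Wed-PM→Costa, Thu-AM→Tanaka+Yoon, Thu-PM→Tanaka+Yoon, Fri-AM→Tanaka, Fri-PM→Tanaka+Yoon, Sat-AM→Costa+Yoon, Sat-PM→Costa, Sun-AM→Tanaka, Sun-PM→Costa.
Loads: Costa 5, Tanaka 5, Yoon 5 — all ≤ 5.

5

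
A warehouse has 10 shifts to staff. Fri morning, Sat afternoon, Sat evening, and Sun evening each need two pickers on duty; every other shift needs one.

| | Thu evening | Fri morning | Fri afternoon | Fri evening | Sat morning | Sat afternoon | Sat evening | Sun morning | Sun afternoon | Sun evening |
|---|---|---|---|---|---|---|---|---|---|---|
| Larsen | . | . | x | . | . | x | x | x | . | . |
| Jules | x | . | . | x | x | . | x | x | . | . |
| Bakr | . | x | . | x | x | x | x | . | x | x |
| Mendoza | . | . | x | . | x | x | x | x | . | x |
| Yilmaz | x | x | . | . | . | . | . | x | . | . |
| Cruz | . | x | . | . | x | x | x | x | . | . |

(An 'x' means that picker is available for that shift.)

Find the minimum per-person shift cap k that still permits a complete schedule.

3

With 6 pickers and 14 worker-slots to fill, someone must work at least ⌈14/6⌉ = 3 shifts, so k ≥ 3.
k = 3 works: Thu evening→Jules, Fri morning→Bakr+Yilmaz, Fri afternoon→Larsen, Fri evening→Jules, Sat morning→Jules, Sat afternoon→Larsen+Mendoza, Sat evening→Mendoza+Cruz, Sun morning→Larsen, Sun afternoon→Bakr, Sun evening→Bakr+Mendoza.
Loads: Larsen 3, Jules 3, Bakr 3, Mendoza 3, Yilmaz 1, Cruz 1 — all ≤ 3.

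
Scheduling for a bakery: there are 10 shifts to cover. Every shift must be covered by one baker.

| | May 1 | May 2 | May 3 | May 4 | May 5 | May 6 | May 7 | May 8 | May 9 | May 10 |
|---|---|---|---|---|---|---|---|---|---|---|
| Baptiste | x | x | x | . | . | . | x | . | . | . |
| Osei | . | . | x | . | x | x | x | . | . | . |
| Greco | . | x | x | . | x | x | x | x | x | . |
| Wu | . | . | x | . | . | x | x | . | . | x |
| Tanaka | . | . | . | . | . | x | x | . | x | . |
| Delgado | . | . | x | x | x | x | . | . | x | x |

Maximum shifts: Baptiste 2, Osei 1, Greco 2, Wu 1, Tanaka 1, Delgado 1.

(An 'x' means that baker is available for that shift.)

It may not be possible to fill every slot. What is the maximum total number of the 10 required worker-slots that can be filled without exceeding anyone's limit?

8

Total capacity across all bakers is 2+1+2+1+1+1 = 8, and 10 slots are needed, so at most 8 can be filled.
An assignment achieving 8: May 1→Baptiste, May 2→Baptiste, May 4→Delgado, May 5→Osei, May 6→Tanaka, May 8→Greco, May 9→Greco, May 10→Wu.
Loads: Baptiste 2/2, Osei 1/1, Greco 2/2, Wu 1/1, Tanaka 1/1, Delgado 1/1.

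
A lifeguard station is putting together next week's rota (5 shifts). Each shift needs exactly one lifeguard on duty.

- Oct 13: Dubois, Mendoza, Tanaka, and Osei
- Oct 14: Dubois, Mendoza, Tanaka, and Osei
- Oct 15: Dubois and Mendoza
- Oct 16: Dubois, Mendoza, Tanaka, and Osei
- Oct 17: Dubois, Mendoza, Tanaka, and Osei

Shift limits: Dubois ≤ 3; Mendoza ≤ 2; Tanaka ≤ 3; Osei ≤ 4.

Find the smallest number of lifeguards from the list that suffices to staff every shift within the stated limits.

5 slots to fill and no one can take more than 4, so at least ⌈5/4⌉ = 2 lifeguards are needed.
Dubois and Mendoza alone can cover everything: Oct 13→Dubois, Oct 14→Dubois, Oct 15→Dubois, Oct 16→Mendoza, Oct 17→Mendoza.

2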